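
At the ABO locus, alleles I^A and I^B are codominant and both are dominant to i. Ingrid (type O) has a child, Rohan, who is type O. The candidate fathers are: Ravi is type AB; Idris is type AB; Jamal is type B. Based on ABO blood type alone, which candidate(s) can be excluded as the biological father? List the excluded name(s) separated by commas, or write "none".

Ravi, Idris

A candidate is excluded only if no genotype consistent with his phenotype could produce a type O child with a type O mother.
Ravi (type AB): no genotype consistent with that phenotype can produce a type-O child with a type-O mother.
Idris (type AB): no genotype consistent with that phenotype can produce a type-O child with a type-O mother.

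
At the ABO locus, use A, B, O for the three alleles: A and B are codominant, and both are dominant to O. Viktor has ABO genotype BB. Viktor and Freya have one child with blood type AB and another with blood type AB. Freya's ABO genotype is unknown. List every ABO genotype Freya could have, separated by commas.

AA, AB, AO

For each candidate genotype of Freya, check whether crossing it with BB can produce every observed child phenotype.
  AA → possible child types {AB} ✓
  AB → possible child types {B, AB} ✓
  AO → possible child types {B, AB} ✓
  BB → possible child types {B} ✗
  BO → possible child types {B} ✗
  OO → possible child types {B} ✗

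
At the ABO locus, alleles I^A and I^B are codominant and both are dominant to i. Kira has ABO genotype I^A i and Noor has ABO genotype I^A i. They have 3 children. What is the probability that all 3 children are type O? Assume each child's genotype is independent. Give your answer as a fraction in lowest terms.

1/64

ABO cross I^A i × I^A i → 1/4 O, 3/4 A.
So P(type O) = 1/4 per child.
All 3 independent: (1/4)^3 = 1/64.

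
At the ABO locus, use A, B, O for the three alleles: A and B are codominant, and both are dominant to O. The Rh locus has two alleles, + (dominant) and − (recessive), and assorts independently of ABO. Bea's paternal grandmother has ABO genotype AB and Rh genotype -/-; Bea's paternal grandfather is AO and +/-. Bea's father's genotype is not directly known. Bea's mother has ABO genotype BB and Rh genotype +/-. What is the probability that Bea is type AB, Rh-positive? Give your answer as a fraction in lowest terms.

Bea's father's ABO genotype from AB × AO: 1/4 AA, 1/4 AB, 1/4 AO, 1/4 BO.
Crossing each possibility with the mother BB and summing P(type AB): 1/4·1 + 1/4·1/2 + 1/4·1/2 + 1/4·0 = 1/2.
Similarly for Rh via the father's Rh distribution: P(Rh+) = 5/8.
Independent loci: 1/2 × 5/8 = 5/16.

5/16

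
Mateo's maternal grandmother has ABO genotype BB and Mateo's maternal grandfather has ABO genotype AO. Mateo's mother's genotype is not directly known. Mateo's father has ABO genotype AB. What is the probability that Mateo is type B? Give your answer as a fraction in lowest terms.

Mateo's mother's ABO genotype from BB × AO: 1/2 AB, 1/2 BO.
Crossing each possibility with the father AB and summing P(type B): 1/2·1/4 + 1/2·1/2 = 3/8.

3/8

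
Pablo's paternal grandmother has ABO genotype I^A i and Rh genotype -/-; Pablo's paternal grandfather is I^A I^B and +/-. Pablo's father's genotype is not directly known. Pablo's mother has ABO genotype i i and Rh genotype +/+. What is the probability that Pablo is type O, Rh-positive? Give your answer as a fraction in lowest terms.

Pablo's father's ABO genotype from I^A i × I^A I^B: 1/4 I^A I^A, 1/4 I^A I^B, 1/4 I^A i, 1/4 I^B i.
Crossing each possibility with the mother i i and summing P(type O): 1/4·0 + 1/4·0 + 1/4·1/2 + 1/4·1/2 = 1/4.
Similarly for Rh via the father's Rh distribution: P(Rh+) = 1.
Independent loci: 1/4 × 1 = 1/4.

1/4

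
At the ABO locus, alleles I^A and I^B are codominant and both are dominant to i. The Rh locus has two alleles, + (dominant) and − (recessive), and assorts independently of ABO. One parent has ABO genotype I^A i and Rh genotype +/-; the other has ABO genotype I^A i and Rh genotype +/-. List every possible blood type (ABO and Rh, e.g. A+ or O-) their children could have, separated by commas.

Gametes from I^A i × I^A i give offspring ABO genotypes I^A I^A, I^A i, i i, i.e. phenotypes O, A.
Rh cross +/- × +/- → phenotypes Rh+, Rh-.
Combining independently: O+, O-, A+, A-.

O+, O-, A+, A-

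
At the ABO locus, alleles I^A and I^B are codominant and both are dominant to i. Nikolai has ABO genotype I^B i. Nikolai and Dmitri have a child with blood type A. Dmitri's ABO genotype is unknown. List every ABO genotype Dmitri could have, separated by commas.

I^A I^A, I^A I^B, I^A i

For each candidate genotype of Dmitri, check whether crossing it with I^B i can produce every observed child phenotype.
  I^A I^A → possible child types {A, AB} ✓
  I^A I^B → possible child types {A, B, AB} ✓
  I^A i → possible child types {O, A, B, AB} ✓
  I^B I^B → possible child types {B} ✗
  I^B i → possible child types {O, B} ✗
  i i → possible child types {O, B} ✗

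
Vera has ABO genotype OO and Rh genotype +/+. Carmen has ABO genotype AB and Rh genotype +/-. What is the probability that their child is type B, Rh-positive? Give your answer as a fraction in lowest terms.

ABO cross OO × AB → offspring phenotypes: 1/2 A, 1/2 B.
Rh cross +/+ × +/- → 1 Rh+.
Independent loci: P(type B, Rh-positive) = 1/2 × 1 = 1/2.

1/2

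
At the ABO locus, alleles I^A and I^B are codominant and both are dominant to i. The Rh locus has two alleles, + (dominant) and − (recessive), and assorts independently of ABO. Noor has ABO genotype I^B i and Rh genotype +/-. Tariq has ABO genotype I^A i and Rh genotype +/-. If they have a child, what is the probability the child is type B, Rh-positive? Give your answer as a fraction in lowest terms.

3/16

ABO cross I^B i × I^A i → offspring phenotypes: 1/4 O, 1/4 A, 1/4 B, 1/4 AB.
Rh cross +/- × +/- → 3/4 Rh+, 1/4 Rh-.
Independent loci: P(type B, Rh-positive) = 1/4 × 3/4 = 3/16.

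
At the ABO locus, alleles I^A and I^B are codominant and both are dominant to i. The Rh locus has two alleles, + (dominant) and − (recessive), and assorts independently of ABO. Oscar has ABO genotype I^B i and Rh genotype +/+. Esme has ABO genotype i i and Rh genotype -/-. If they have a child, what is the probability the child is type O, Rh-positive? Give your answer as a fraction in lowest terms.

ABO cross I^B i × i i → offspring phenotypes: 1/2 O, 1/2 B.
Rh cross +/+ × -/- → 1 Rh+.
Independent loci: P(type O, Rh-positive) = 1/2 × 1 = 1/2.

1/2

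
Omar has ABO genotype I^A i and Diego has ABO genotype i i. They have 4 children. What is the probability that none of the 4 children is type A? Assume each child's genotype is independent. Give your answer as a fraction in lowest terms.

1/16

ABO cross I^A i × i i → 1/2 O, 1/2 A.
So P(type A) = 1/2 per child.
P(not type A) = 1/2 for one child; (1/2)^4 = 1/16.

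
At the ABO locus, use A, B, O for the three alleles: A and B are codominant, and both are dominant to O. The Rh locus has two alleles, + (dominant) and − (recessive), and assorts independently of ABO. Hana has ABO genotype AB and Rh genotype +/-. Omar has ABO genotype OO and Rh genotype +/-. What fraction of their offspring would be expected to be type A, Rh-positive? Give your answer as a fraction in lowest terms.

ABO cross AB × OO → offspring phenotypes: 1/2 A, 1/2 B.
Rh cross +/- × +/- → 3/4 Rh+, 1/4 Rh-.
Independent loci: P(type A, Rh-positive) = 1/2 × 3/4 = 3/8.

3/8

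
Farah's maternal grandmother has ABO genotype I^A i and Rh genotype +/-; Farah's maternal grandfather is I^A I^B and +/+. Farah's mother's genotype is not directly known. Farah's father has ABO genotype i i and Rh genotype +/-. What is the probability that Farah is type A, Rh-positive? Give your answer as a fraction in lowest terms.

Farah's mother's ABO genotype from I^A i × I^A I^B: 1/4 I^A I^A, 1/4 I^A I^B, 1/4 I^A i, 1/4 I^B i.
Crossing each possibility with the father i i and summing P(type A): 1/4·1 + 1/4·1/2 + 1/4·1/2 + 1/4·0 = 1/2.
Similarly for Rh via the mother's Rh distribution: P(Rh+) = 7/8.
Independent loci: 1/2 × 7/8 = 7/16.

7/16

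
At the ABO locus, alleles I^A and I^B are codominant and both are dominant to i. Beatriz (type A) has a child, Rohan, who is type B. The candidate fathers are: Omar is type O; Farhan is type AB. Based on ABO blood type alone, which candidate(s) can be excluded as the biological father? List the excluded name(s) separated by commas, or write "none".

A candidate is excluded only if no genotype consistent with his phenotype could produce a type B child with a type A mother.
Omar (type O): no genotype consistent with that phenotype can produce a type-B child with a type-A mother.

Omar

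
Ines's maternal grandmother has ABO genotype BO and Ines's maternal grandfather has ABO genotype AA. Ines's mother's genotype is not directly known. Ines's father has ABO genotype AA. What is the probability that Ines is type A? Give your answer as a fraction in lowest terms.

3/4

Ines's mother's ABO genotype from BO × AA: 1/2 AB, 1/2 AO.
Crossing each possibility with the father AA and summing P(type A): 1/2·1/2 + 1/2·1 = 3/4.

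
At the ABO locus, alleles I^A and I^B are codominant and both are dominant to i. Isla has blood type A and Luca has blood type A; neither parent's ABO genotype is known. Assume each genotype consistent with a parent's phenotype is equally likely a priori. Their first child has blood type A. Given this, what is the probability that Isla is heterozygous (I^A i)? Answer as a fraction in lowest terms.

7/15

Possible genotypes: Isla ∈ {I^A I^A, I^A i}; Luca ∈ {I^A I^A, I^A i}.
Weight each parental genotype pair by prior × P(type-A child):
  I^A I^A × I^A I^A: posterior weight 4/15.
  I^A I^A × I^A i: posterior weight 4/15.
  I^A i × I^A I^A: posterior weight 4/15.
  I^A i × I^A i: posterior weight 1/5.
Sum the posterior weight over pairs where Isla is I^A i: 7/15.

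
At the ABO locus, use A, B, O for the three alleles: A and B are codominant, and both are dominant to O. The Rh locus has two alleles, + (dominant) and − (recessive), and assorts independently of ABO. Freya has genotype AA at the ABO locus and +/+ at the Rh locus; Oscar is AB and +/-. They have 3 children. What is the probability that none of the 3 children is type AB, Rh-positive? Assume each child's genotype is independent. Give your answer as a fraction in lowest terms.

ABO cross AA × AB → 1/2 A, 1/2 AB.
Rh cross +/+ × +/- → 1 Rh+; so P(type AB, Rh-positive) = 1/2 × 1 = 1/2 per child.
P(not type AB, Rh-positive) = 1/2 for one child; (1/2)^3 = 1/8.

1/8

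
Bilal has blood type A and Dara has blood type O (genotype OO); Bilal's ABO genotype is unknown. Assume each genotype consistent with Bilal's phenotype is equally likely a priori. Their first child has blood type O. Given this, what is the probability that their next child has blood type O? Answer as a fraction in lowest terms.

1/2

Possible genotypes: Bilal ∈ {AA, AO}; Dara ∈ {OO}.
Weight each parental genotype pair by prior × P(type-O child):
  AO × OO: posterior weight 1; P(next child type O) = 1/2.
Weighted sum = 1/2.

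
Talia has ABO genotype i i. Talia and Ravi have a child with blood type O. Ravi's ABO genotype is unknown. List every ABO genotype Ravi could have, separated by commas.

I^A i, I^B i, i i

For each candidate genotype of Ravi, check whether crossing it with i i can produce every observed child phenotype.
  I^A I^A → possible child types {A} ✗
  I^A I^B → possible child types {A, B} ✗
  I^A i → possible child types {O, A} ✓
  I^B I^B → possible child types {B} ✗
  I^B i → possible child types {O, B} ✓
  i i → possible child types {O} ✓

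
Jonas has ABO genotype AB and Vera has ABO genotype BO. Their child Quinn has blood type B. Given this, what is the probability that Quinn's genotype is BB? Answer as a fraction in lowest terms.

Cross AB × BO → 1/4 AB, 1/4 AO, 1/4 BB, 1/4 BO.
Type-B genotypes among offspring: BB (1/4), BO (1/4); total 1/2.
P(BB | type B) = (1/4) / (1/2) = 1/2.

1/2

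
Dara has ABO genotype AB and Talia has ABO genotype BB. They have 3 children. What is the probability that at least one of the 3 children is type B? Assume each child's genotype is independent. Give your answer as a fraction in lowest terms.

ABO cross AB × BB → 1/2 B, 1/2 AB.
So P(type B) = 1/2 per child.
P(none) = (1/2)^3 = 1/8; P(at least one) = 1 − 1/8 = 7/8.

7/8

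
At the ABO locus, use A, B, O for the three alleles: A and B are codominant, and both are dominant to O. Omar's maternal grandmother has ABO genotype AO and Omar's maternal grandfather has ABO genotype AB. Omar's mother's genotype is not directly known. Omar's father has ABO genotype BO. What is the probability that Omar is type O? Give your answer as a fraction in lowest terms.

1/8

Omar's mother's ABO genotype from AO × AB: 1/4 AA, 1/4 AB, 1/4 AO, 1/4 BO.
Crossing each possibility with the father BO and summing P(type O): 1/4·0 + 1/4·0 + 1/4·1/4 + 1/4·1/4 = 1/8.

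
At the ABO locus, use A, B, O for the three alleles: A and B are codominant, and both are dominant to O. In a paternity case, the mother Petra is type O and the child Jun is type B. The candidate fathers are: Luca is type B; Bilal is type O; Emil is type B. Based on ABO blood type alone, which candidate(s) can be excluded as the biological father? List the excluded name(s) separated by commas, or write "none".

Bilal

A candidate is excluded only if no genotype consistent with his phenotype could produce a type B child with a type O mother.
Bilal (type O): no genotype consistent with that phenotype can produce a type-B child with a type-O mother.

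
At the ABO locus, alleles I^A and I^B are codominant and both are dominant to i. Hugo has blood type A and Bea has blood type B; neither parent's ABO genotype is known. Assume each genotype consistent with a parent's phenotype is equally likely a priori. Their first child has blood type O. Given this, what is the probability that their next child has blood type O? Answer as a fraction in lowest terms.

1/4

Possible genotypes: Hugo ∈ {I^A I^A, I^A i}; Bea ∈ {I^B I^B, I^B i}.
Weight each parental genotype pair by prior × P(type-O child):
  I^A i × I^B i: posterior weight 1; P(next child type O) = 1/4.
Weighted sum = 1/4.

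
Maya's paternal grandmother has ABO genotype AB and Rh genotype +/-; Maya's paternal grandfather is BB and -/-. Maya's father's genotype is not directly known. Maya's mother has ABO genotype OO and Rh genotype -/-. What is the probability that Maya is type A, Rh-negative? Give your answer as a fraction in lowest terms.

3/16

Maya's father's ABO genotype from AB × BB: 1/2 AB, 1/2 BB.
Crossing each possibility with the mother OO and summing P(type A): 1/2·1/2 + 1/2·0 = 1/4.
Similarly for Rh via the father's Rh distribution: P(Rh-) = 3/4.
Independent loci: 1/4 × 3/4 = 3/16.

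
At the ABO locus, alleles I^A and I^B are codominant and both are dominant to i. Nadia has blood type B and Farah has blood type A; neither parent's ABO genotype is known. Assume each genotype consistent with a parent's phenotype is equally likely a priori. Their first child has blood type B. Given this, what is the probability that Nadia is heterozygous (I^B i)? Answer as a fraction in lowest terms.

Possible genotypes: Nadia ∈ {I^B I^B, I^B i}; Farah ∈ {I^A I^A, I^A i}.
Weight each parental genotype pair by prior × P(type-B child):
  I^B I^B × I^A i: posterior weight 2/3.
  I^B i × I^A i: posterior weight 1/3.
Sum the posterior weight over pairs where Nadia is I^B i: 1/3.

1/3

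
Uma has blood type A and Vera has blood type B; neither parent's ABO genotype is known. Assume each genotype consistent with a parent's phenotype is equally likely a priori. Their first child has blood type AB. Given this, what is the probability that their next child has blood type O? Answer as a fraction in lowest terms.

Possible genotypes: Uma ∈ {I^A I^A, I^A i}; Vera ∈ {I^B I^B, I^B i}.
Weight each parental genotype pair by prior × P(type-AB child):
  I^A I^A × I^B I^B: posterior weight 4/9; P(next child type O) = 0.
  I^A I^A × I^B i: posterior weight 2/9; P(next child type O) = 0.
  I^A i × I^B I^B: posterior weight 2/9; P(next child type O) = 0.
  I^A i × I^B i: posterior weight 1/9; P(next child type O) = 1/4.
Weighted sum = 1/36.

1/36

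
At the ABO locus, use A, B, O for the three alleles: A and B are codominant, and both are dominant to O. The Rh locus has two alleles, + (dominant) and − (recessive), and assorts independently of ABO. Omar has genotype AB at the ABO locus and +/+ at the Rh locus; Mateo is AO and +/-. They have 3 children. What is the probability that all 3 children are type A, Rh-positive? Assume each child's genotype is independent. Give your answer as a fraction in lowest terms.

1/8

ABO cross AB × AO → 1/2 A, 1/4 B, 1/4 AB.
Rh cross +/+ × +/- → 1 Rh+; so P(type A, Rh-positive) = 1/2 × 1 = 1/2 per child.
All 3 independent: (1/2)^3 = 1/8.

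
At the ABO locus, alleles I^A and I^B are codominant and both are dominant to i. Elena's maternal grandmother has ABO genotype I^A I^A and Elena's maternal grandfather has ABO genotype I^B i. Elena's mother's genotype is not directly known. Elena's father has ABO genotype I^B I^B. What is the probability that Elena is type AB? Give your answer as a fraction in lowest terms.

Elena's mother's ABO genotype from I^A I^A × I^B i: 1/2 I^A I^B, 1/2 I^A i.
Crossing each possibility with the father I^B I^B and summing P(type AB): 1/2·1/2 + 1/2·1/2 = 1/2.

1/2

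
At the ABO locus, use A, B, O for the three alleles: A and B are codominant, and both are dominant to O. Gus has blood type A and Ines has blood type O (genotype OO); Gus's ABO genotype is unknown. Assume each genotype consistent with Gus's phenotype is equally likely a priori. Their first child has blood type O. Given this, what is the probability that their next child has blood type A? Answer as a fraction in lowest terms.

Possible genotypes: Gus ∈ {AA, AO}; Ines ∈ {OO}.
Weight each parental genotype pair by prior × P(type-O child):
  AO × OO: posterior weight 1; P(next child type A) = 1/2.
Weighted sum = 1/2.

1/2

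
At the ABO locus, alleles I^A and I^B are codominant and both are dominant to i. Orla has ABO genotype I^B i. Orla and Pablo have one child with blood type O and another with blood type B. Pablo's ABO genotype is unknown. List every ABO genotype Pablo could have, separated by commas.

I^A i, I^B i, i i

For each candidate genotype of Pablo, check whether crossing it with I^B i can produce every observed child phenotype.
  I^A I^A → possible child types {A, AB} ✗
  I^A I^B → possible child types {A, B, AB} ✗
  I^A i → possible child types {O, A, B, AB} ✓
  I^B I^B → possible child types {B} ✗
  I^B i → possible child types {O, B} ✓
  i i → possible child types {O, B} ✓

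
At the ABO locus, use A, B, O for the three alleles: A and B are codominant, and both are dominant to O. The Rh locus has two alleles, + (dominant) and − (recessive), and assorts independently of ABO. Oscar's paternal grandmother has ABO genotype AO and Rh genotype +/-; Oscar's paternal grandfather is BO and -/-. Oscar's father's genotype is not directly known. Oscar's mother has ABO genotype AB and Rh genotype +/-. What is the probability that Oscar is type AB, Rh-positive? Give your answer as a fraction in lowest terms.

5/32

Oscar's father's ABO genotype from AO × BO: 1/4 AB, 1/4 AO, 1/4 BO, 1/4 OO.
Crossing each possibility with the mother AB and summing P(type AB): 1/4·1/2 + 1/4·1/4 + 1/4·1/4 + 1/4·0 = 1/4.
Similarly for Rh via the father's Rh distribution: P(Rh+) = 5/8.
Independent loci: 1/4 × 5/8 = 5/32.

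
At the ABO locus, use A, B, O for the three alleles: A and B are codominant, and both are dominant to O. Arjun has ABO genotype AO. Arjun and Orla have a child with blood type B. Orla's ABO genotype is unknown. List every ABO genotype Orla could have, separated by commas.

For each candidate genotype of Orla, check whether crossing it with AO can produce every observed child phenotype.
  AA → possible child types {A} ✗
  AB → possible child types {A, B, AB} ✓
  AO → possible child types {O, A} ✗
  BB → possible child types {B, AB} ✓
  BO → possible child types {O, A, B, AB} ✓
  OO → possible child types {O, A} ✗

AB, BB, BO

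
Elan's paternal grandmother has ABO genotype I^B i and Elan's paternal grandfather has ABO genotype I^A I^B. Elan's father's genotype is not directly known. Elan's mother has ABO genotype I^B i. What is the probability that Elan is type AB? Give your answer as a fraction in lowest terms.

1/8

Elan's father's ABO genotype from I^B i × I^A I^B: 1/4 I^A I^B, 1/4 I^A i, 1/4 I^B I^B, 1/4 I^B i.
Crossing each possibility with the mother I^B i and summing P(type AB): 1/4·1/4 + 1/4·1/4 + 1/4·0 + 1/4·0 = 1/8.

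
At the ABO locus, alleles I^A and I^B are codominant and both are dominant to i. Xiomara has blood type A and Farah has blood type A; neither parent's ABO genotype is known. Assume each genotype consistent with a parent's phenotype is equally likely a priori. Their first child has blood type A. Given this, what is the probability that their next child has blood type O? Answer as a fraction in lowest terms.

1/20

Possible genotypes: Xiomara ∈ {I^A I^A, I^A i}; Farah ∈ {I^A I^A, I^A i}.
Weight each parental genotype pair by prior × P(type-A child):
  I^A I^A × I^A I^A: posterior weight 4/15; P(next child type O) = 0.
  I^A I^A × I^A i: posterior weight 4/15; P(next child type O) = 0.
  I^A i × I^A I^A: posterior weight 4/15; P(next child type O) = 0.
  I^A i × I^A i: posterior weight 1/5; P(next child type O) = 1/4.
Weighted sum = 1/20.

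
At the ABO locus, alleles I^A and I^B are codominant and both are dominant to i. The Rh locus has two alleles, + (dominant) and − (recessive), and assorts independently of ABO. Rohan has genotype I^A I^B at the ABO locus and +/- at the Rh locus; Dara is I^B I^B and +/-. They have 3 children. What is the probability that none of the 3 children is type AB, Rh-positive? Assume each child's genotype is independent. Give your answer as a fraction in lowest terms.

ABO cross I^A I^B × I^B I^B → 1/2 B, 1/2 AB.
Rh cross +/- × +/- → 3/4 Rh+, 1/4 Rh-; so P(type AB, Rh-positive) = 1/2 × 3/4 = 3/8 per child.
P(not type AB, Rh-positive) = 5/8 for one child; (5/8)^3 = 125/512.

125/512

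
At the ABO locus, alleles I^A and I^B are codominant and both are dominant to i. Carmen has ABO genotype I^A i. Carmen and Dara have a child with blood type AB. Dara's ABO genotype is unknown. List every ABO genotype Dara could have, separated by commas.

I^A I^B, I^B I^B, I^B i

For each candidate genotype of Dara, check whether crossing it with I^A i can produce every observed child phenotype.
  I^A I^A → possible child types {A} ✗
  I^A I^B → possible child types {A, B, AB} ✓
  I^A i → possible child types {O, A} ✗
  I^B I^B → possible child types {B, AB} ✓
  I^B i → possible child types {O, A, B, AB} ✓
  i i → possible child types {O, A} ✗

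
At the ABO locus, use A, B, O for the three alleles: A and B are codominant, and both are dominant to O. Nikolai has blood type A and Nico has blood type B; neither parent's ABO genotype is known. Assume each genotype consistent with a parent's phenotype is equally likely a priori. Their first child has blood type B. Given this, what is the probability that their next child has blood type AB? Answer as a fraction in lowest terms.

Possible genotypes: Nikolai ∈ {AA, AO}; Nico ∈ {BB, BO}.
Weight each parental genotype pair by prior × P(type-B child):
  AO × BB: posterior weight 2/3; P(next child type AB) = 1/2.
  AO × BO: posterior weight 1/3; P(next child type AB) = 1/4.
Weighted sum = 5/12.

5/12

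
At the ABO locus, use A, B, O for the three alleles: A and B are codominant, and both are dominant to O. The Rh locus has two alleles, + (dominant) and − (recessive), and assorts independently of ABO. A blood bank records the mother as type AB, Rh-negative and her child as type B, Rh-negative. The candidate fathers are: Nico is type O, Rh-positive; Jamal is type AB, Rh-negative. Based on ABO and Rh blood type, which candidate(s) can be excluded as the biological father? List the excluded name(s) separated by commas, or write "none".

none

A candidate is excluded only if no genotype consistent with his phenotype could produce a type B, Rh-negative child with a type AB, Rh-negative mother.
Every candidate has at least one consistent genotype combination, so none can be excluded.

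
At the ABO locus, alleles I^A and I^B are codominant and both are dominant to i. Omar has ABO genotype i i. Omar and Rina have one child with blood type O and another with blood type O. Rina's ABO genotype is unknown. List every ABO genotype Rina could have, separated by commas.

I^A i, I^B i, i i

For each candidate genotype of Rina, check whether crossing it with i i can produce every observed child phenotype.
  I^A I^A → possible child types {A} ✗
  I^A I^B → possible child types {A, B} ✗
  I^A i → possible child types {O, A} ✓
  I^B I^B → possible child types {B} ✗
  I^B i → possible child types {O, B} ✓
  i i → possible child types {O} ✓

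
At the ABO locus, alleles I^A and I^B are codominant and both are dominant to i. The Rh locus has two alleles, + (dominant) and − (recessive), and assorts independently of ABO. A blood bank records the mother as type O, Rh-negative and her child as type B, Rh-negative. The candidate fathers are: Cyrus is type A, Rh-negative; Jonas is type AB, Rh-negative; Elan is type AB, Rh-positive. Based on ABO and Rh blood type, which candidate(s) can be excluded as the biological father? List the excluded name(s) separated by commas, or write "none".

A candidate is excluded only if no genotype consistent with his phenotype could produce a type B, Rh-negative child with a type O, Rh-negative mother.
Cyrus (type A, Rh-): no genotype consistent with that phenotype can produce a type-B Rh- child with a type-O mother.

Cyrus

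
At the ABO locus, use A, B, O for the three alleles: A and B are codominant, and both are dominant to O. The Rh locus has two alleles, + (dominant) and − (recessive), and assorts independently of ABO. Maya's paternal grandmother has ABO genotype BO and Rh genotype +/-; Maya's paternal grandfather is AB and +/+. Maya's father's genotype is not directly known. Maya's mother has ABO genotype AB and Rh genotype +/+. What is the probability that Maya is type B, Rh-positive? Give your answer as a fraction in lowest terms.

3/8

Maya's father's ABO genotype from BO × AB: 1/4 AB, 1/4 AO, 1/4 BB, 1/4 BO.
Crossing each possibility with the mother AB and summing P(type B): 1/4·1/4 + 1/4·1/4 + 1/4·1/2 + 1/4·1/2 = 3/8.
Similarly for Rh via the father's Rh distribution: P(Rh+) = 1.
Independent loci: 3/8 × 1 = 3/8.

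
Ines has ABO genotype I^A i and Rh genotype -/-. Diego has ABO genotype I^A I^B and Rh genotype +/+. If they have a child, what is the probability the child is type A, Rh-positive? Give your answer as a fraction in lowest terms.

1/2

ABO cross I^A i × I^A I^B → offspring phenotypes: 1/2 A, 1/4 B, 1/4 AB.
Rh cross -/- × +/+ → 1 Rh+.
Independent loci: P(type A, Rh-positive) = 1/2 × 1 = 1/2.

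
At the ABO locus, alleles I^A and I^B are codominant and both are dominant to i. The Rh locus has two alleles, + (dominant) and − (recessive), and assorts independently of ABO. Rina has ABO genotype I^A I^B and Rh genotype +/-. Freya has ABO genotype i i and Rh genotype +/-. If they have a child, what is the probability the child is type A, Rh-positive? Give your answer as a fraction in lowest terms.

3/8

ABO cross I^A I^B × i i → offspring phenotypes: 1/2 A, 1/2 B.
Rh cross +/- × +/- → 3/4 Rh+, 1/4 Rh-.
Independent loci: P(type A, Rh-positive) = 1/2 × 3/4 = 3/8.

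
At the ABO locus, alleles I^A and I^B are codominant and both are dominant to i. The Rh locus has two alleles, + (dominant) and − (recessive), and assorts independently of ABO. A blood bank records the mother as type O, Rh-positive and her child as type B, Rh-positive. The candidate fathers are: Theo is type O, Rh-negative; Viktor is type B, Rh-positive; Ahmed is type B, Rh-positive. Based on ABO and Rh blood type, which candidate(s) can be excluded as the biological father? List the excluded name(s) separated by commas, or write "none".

Theo

A candidate is excluded only if no genotype consistent with his phenotype could produce a type B, Rh-positive child with a type O, Rh-positive mother.
Theo (type O, Rh-): no genotype consistent with that phenotype can produce a type-B Rh+ child with a type-O mother.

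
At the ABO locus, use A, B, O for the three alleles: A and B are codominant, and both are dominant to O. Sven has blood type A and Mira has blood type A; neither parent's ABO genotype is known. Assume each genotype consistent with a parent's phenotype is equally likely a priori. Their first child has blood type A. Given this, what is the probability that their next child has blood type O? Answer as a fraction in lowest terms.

1/20

Possible genotypes: Sven ∈ {AA, AO}; Mira ∈ {AA, AO}.
Weight each parental genotype pair by prior × P(type-A child):
  AA × AA: posterior weight 4/15; P(next child type O) = 0.
  AA × AO: posterior weight 4/15; P(next child type O) = 0.
  AO × AA: posterior weight 4/15; P(next child type O) = 0.
  AO × AO: posterior weight 1/5; P(next child type O) = 1/4.
Weighted sum = 1/20.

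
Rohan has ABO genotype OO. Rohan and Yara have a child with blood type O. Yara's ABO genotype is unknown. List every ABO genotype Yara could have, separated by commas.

For each candidate genotype of Yara, check whether crossing it with OO can produce every observed child phenotype.
  AA → possible child types {A} ✗
  AB → possible child types {A, B} ✗
  AO → possible child types {O, A} ✓
  BB → possible child types {B} ✗
  BO → possible child types {O, B} ✓
  OO → possible child types {O} ✓

AO, BO, OO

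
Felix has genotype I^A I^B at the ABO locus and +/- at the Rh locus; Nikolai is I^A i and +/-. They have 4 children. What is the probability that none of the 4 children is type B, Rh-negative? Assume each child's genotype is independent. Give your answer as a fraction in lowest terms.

50625/65536

ABO cross I^A I^B × I^A i → 1/2 A, 1/4 B, 1/4 AB.
Rh cross +/- × +/- → 3/4 Rh+, 1/4 Rh-; so P(type B, Rh-negative) = 1/4 × 1/4 = 1/16 per child.
P(not type B, Rh-negative) = 15/16 for one child; (15/16)^4 = 50625/65536.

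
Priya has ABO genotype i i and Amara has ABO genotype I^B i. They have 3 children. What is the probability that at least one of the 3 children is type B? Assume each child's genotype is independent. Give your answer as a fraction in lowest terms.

7/8

ABO cross i i × I^B i → 1/2 O, 1/2 B.
So P(type B) = 1/2 per child.
P(none) = (1/2)^3 = 1/8; P(at least one) = 1 − 1/8 = 7/8.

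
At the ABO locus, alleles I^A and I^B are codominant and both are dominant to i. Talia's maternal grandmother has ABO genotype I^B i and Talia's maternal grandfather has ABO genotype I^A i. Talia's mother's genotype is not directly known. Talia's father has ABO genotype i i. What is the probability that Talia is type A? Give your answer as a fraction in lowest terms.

1/4

Talia's mother's ABO genotype from I^B i × I^A i: 1/4 I^A I^B, 1/4 I^A i, 1/4 I^B i, 1/4 i i.
Crossing each possibility with the father i i and summing P(type A): 1/4·1/2 + 1/4·1/2 + 1/4·0 + 1/4·0 = 1/4.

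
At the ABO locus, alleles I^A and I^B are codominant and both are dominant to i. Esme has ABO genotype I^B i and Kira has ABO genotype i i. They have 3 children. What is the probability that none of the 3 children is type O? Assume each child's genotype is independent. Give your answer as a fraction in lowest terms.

1/8

ABO cross I^B i × i i → 1/2 O, 1/2 B.
So P(type O) = 1/2 per child.
P(not type O) = 1/2 for one child; (1/2)^3 = 1/8.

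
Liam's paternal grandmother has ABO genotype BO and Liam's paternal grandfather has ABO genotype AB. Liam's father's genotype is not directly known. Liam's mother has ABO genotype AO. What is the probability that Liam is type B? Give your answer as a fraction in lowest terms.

1/4

Liam's father's ABO genotype from BO × AB: 1/4 AB, 1/4 AO, 1/4 BB, 1/4 BO.
Crossing each possibility with the mother AO and summing P(type B): 1/4·1/4 + 1/4·0 + 1/4·1/2 + 1/4·1/4 = 1/4.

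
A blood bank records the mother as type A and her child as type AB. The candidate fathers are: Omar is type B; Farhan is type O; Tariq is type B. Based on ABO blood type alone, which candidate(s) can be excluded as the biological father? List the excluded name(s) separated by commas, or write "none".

Farhan

A candidate is excluded only if no genotype consistent with his phenotype could produce a type AB child with a type A mother.
Farhan (type O): no genotype consistent with that phenotype can produce a type-AB child with a type-A mother.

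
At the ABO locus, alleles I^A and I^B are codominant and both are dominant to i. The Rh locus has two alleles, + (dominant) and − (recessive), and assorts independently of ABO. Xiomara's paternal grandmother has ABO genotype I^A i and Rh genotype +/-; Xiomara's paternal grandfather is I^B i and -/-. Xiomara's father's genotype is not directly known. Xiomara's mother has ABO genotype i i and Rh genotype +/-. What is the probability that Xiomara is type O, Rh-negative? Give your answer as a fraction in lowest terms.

3/16

Xiomara's father's ABO genotype from I^A i × I^B i: 1/4 I^A I^B, 1/4 I^A i, 1/4 I^B i, 1/4 i i.
Crossing each possibility with the mother i i and summing P(type O): 1/4·0 + 1/4·1/2 + 1/4·1/2 + 1/4·1 = 1/2.
Similarly for Rh via the father's Rh distribution: P(Rh-) = 3/8.
Independent loci: 1/2 × 3/8 = 3/16.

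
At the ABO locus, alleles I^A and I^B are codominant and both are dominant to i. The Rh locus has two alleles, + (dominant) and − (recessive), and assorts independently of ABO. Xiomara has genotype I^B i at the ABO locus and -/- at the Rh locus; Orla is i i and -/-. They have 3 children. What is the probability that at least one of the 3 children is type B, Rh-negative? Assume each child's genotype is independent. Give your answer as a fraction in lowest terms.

7/8

ABO cross I^B i × i i → 1/2 O, 1/2 B.
Rh cross -/- × -/- → 1 Rh-; so P(type B, Rh-negative) = 1/2 × 1 = 1/2 per child.
P(none) = (1/2)^3 = 1/8; P(at least one) = 1 − 1/8 = 7/8.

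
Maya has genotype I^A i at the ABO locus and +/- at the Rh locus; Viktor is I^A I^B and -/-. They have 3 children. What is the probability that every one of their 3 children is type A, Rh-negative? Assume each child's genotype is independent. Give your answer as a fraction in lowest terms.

ABO cross I^A i × I^A I^B → 1/2 A, 1/4 B, 1/4 AB.
Rh cross +/- × -/- → 1/2 Rh+, 1/2 Rh-; so P(type A, Rh-negative) = 1/2 × 1/2 = 1/4 per child.
All 3 independent: (1/4)^3 = 1/64.

1/64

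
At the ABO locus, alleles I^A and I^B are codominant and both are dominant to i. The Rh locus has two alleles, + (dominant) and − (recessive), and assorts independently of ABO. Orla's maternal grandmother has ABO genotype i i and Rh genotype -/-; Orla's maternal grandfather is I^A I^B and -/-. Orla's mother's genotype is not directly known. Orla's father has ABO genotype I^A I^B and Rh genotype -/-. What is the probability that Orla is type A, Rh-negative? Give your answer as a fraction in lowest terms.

3/8

Orla's mother's ABO genotype from i i × I^A I^B: 1/2 I^A i, 1/2 I^B i.
Crossing each possibility with the father I^A I^B and summing P(type A): 1/2·1/2 + 1/2·1/4 = 3/8.
Similarly for Rh via the mother's Rh distribution: P(Rh-) = 1.
Independent loci: 3/8 × 1 = 3/8.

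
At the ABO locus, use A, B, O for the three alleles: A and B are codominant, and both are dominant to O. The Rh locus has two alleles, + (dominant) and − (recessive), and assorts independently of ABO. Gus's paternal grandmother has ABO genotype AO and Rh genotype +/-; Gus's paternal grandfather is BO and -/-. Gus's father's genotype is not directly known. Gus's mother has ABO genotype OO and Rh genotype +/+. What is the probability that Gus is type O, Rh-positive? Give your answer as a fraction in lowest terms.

1/2

Gus's father's ABO genotype from AO × BO: 1/4 AB, 1/4 AO, 1/4 BO, 1/4 OO.
Crossing each possibility with the mother OO and summing P(type O): 1/4·0 + 1/4·1/2 + 1/4·1/2 + 1/4·1 = 1/2.
Similarly for Rh via the father's Rh distribution: P(Rh+) = 1.
Independent loci: 1/2 × 1 = 1/2.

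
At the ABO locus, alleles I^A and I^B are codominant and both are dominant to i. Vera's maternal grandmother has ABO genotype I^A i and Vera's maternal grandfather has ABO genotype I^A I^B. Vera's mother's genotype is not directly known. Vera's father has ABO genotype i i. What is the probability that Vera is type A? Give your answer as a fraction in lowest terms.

1/2

Vera's mother's ABO genotype from I^A i × I^A I^B: 1/4 I^A I^A, 1/4 I^A I^B, 1/4 I^A i, 1/4 I^B i.
Crossing each possibility with the father i i and summing P(type A): 1/4·1 + 1/4·1/2 + 1/4·1/2 + 1/4·0 = 1/2.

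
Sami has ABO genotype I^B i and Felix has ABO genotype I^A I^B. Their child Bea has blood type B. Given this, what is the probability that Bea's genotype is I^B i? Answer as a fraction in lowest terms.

Cross I^B i × I^A I^B → 1/4 I^A I^B, 1/4 I^A i, 1/4 I^B I^B, 1/4 I^B i.
Type-B genotypes among offspring: I^B I^B (1/4), I^B i (1/4); total 1/2.
P(I^B i | type B) = (1/4) / (1/2) = 1/2.

1/2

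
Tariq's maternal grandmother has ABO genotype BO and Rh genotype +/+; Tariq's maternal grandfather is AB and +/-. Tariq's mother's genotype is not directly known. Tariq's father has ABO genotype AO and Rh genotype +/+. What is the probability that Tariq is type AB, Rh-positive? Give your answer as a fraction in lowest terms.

1/4

Tariq's mother's ABO genotype from BO × AB: 1/4 AB, 1/4 AO, 1/4 BB, 1/4 BO.
Crossing each possibility with the father AO and summing P(type AB): 1/4·1/4 + 1/4·0 + 1/4·1/2 + 1/4·1/4 = 1/4.
Similarly for Rh via the mother's Rh distribution: P(Rh+) = 1.
Independent loci: 1/4 × 1 = 1/4.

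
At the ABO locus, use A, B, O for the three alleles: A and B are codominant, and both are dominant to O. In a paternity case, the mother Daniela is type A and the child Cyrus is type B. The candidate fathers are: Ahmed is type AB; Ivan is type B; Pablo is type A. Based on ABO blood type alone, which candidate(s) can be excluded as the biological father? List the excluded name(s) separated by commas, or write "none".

A candidate is excluded only if no genotype consistent with his phenotype could produce a type B child with a type A mother.
Pablo (type A): no genotype consistent with that phenotype can produce a type-B child with a type-A mother.

Pablo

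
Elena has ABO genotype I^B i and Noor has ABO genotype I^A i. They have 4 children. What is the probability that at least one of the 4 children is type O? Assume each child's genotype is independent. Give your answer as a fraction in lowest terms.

ABO cross I^B i × I^A i → 1/4 O, 1/4 A, 1/4 B, 1/4 AB.
So P(type O) = 1/4 per child.
P(none) = (3/4)^4 = 81/256; P(at least one) = 1 − 81/256 = 175/256.

175/256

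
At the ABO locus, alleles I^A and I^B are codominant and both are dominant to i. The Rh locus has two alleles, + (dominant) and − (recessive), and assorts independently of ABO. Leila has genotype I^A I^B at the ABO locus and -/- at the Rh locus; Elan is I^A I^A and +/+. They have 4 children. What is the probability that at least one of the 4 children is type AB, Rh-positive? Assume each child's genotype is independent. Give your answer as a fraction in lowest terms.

15/16

ABO cross I^A I^B × I^A I^A → 1/2 A, 1/2 AB.
Rh cross -/- × +/+ → 1 Rh+; so P(type AB, Rh-positive) = 1/2 × 1 = 1/2 per child.
P(none) = (1/2)^4 = 1/16; P(at least one) = 1 − 1/16 = 15/16.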